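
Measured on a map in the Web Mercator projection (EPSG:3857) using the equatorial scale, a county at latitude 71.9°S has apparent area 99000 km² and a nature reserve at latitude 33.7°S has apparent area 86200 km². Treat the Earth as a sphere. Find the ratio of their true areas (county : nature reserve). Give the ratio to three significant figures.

0.160

On Mercator the areal scale is sec²φ, so true area = apparent × cos²φ.
True area of county: 99000 × cos²(71.9°) = 99000 × 0.09652 = 9555 km².
True area of nature reserve: 86200 × cos²(33.7°) = 86200 × 0.6921 = 59660 km².
Ratio = 9555 / 59660 ≈ 0.160.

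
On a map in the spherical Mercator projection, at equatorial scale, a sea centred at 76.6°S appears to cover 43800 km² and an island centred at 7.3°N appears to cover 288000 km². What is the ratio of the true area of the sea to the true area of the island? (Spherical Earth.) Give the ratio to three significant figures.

0.00830

Mercator's areal exaggeration is sec²φ; hence true area = (apparent area) · cos²φ.
True area of sea: 43800 × cos²(76.6°) = 43800 × 0.05371 = 2352 km².
True area of island: 288000 × cos²(7.3°) = 288000 × 0.9839 = 283400 km².
Ratio = 2352 / 283400 ≈ 0.00830.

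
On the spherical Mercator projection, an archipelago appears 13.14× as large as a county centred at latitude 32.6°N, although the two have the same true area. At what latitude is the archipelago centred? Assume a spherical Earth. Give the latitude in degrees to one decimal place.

76.6°

On Mercator, (apparent₁)/(apparent₂) = sec²φ₁ / sec²φ₂ when true areas are equal.
cos²φ₂ / cos²φ₁ = 13.14  ⇒  cos φ₁ = cos 32.6° / √13.14 = 0.8425/3.625 = 0.2324.
φ₁ = arccos(0.2324) ≈ 76.6°.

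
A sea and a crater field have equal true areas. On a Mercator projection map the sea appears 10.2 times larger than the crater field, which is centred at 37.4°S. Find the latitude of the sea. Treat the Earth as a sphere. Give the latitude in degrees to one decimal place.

Mercator areal scale is sec²φ, so apparent-area ratio = sec²φ₁ / sec²φ₂ = cos²φ₂ / cos²φ₁.
cos²φ₂ / cos²φ₁ = 10.2  ⇒  cos φ₁ = cos 37.4° / √10.2 = 0.7944/3.194 = 0.2487.
φ₁ = arccos(0.2487) ≈ 75.6°.

75.6°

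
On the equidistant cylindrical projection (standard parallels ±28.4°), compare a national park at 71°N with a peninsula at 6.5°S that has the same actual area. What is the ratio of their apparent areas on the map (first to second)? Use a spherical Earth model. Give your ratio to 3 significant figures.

In the equirectangular projection with standard parallel φ₀ = 28.4° (x = Rλ cos φ₀, y = Rφ), meridians are true-scale (h = 1) and the parallel scale is k = cos φ₀ / cos φ.
Areal scale at 71°: h·k = 1.000 × 2.702 = 2.702.
Areal scale at 6.5°: h·k = 1.000 × 0.8853 = 0.8853.
Ratio = 2.702/0.8853 ≈ 3.05.

3.05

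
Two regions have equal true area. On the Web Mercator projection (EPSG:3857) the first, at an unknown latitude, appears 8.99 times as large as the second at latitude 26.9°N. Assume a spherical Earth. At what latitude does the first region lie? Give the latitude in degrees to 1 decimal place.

72.7°

Mercator areal scale is sec²φ, so apparent-area ratio = sec²φ₁ / sec²φ₂ = cos²φ₂ / cos²φ₁.
cos²φ₂ / cos²φ₁ = 8.99  ⇒  cos φ₁ = cos 26.9° / √8.99 = 0.8918/2.998 = 0.2974.
φ₁ = arccos(0.2974) ≈ 72.7°.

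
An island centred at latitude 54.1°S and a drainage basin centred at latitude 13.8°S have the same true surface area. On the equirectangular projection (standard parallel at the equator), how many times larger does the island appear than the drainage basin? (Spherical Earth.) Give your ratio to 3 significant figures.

1.66

In the plate carrée (x = Rλ, y = Rφ), meridians are true-scale (h = 1) and parallels are stretched by k = sec φ.
Areal scale at 54.1°: h·k = 1.000 × 1.705 = 1.705.
Areal scale at 13.8°: h·k = 1.000 × 1.030 = 1.030.
Ratio = 1.705/1.030 ≈ 1.66.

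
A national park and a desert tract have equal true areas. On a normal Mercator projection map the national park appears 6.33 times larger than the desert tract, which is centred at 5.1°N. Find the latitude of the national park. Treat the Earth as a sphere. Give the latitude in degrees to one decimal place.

66.7°

Mercator areal scale is sec²φ, so apparent-area ratio = sec²φ₁ / sec²φ₂ = cos²φ₂ / cos²φ₁.
cos²φ₂ / cos²φ₁ = 6.33  ⇒  cos φ₁ = cos 5.1° / √6.33 = 0.9960/2.516 = 0.3959.
φ₁ = arccos(0.3959) ≈ 66.7°.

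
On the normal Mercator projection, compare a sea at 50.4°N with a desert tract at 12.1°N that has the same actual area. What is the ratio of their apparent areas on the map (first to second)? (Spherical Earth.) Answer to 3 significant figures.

Mercator areal scale is sec²φ.
At 50.4°: sec²(50.4°) = 1/0.6374² = 2.461.
At 12.1°: sec²(12.1°) = 1/0.9778² = 1.046.
Ratio = 2.461/1.046 = cos²(12.1°)/cos²(50.4°) ≈ 2.35.

2.35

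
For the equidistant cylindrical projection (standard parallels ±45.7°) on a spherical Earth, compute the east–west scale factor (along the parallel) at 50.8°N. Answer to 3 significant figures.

With standard parallel φ₀ = 45.7°, the equirectangular projection gives x = Rλ cos φ₀, y = Rφ, so h = 1 and k = cos 45.7° / cos φ.
k = cos 45.7° / cos 50.8° = 0.6984/0.6320 = 1.105.

1.11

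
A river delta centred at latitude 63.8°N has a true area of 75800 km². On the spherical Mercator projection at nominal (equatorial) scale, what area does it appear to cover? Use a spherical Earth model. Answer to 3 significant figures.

389000 km²

For Mercator, h = k = sec φ (a conformal cylindrical projection has a single point scale, 1/cos φ).
Areal scale = k² = sec²φ = 1/cos²(63.8°) = 1/0.4415² = 5.130.
Apparent area = 75800 × 5.130 ≈ 389000 km².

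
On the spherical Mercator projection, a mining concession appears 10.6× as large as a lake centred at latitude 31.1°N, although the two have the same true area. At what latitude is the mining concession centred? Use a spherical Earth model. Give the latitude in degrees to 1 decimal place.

74.8°

Mercator areal scale is sec²φ, so apparent-area ratio = sec²φ₁ / sec²φ₂ = cos²φ₂ / cos²φ₁.
cos²φ₂ / cos²φ₁ = 10.6  ⇒  cos φ₁ = cos 31.1° / √10.6 = 0.8563/3.256 = 0.2630.
φ₁ = arccos(0.2630) ≈ 74.8°.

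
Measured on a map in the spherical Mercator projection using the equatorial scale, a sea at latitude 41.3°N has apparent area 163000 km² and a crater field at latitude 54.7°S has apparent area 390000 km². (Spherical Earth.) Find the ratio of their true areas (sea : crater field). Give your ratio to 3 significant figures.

0.706

Since Mercator area scale is 1/cos²φ, the true area equals the apparent area multiplied by cos²φ.
True area of sea: 163000 × cos²(41.3°) = 163000 × 0.5644 = 92000 km².
True area of crater field: 390000 × cos²(54.7°) = 390000 × 0.3339 = 130200 km².
Ratio = 92000 / 130200 ≈ 0.706.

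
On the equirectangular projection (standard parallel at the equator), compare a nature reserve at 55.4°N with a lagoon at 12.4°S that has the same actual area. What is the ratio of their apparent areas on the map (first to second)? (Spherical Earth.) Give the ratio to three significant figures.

Plate carrée maps x = Rλ, y = Rφ. The meridian scale is h = 1 and the parallel scale is k = 1/cos φ = sec φ.
Areal scale at 55.4°: h·k = 1.000 × 1.761 = 1.761.
Areal scale at 12.4°: h·k = 1.000 × 1.024 = 1.024.
Ratio = 1.761/1.024 ≈ 1.72.

1.72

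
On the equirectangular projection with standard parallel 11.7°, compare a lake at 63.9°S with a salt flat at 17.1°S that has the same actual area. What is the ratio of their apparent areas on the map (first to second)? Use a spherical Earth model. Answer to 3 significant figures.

With standard parallel φ₀ = 11.7°, the equirectangular projection gives x = Rλ cos φ₀, y = Rφ, so h = 1 and k = cos 11.7° / cos φ.
Areal scale at 63.9°: h·k = 1.000 × 2.226 = 2.226.
Areal scale at 17.1°: h·k = 1.000 × 1.025 = 1.025.
Ratio = 2.226/1.025 ≈ 2.17.

2.17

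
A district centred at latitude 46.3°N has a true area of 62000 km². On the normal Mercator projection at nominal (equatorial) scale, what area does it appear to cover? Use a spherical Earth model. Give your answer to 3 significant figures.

Mercator is conformal, so the point scale is isotropic: h = k = sec φ = 1/cos φ.
Areal scale = k² = sec²φ = 1/cos²(46.3°) = 1/0.6909² = 2.095.
Apparent area = 62000 × 2.095 ≈ 130000 km².

130000 km²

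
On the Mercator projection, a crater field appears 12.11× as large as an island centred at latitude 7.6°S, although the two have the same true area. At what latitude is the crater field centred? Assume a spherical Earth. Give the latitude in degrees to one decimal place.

73.5°

For equal true areas on Mercator, apparent areas scale as sec²φ, so the ratio is cos²φ₂ / cos²φ₁.
cos²φ₂ / cos²φ₁ = 12.11  ⇒  cos φ₁ = cos 7.6° / √12.11 = 0.9912/3.480 = 0.2848.
φ₁ = arccos(0.2848) ≈ 73.5°.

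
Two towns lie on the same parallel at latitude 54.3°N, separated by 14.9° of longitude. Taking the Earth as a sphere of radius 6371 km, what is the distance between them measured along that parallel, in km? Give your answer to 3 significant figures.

Arc length along a parallel = R cos φ · Δλ (with Δλ in radians).
= 6371 × cos 54.3° × (14.9° × π/180) = 6371 × 0.5835 × 0.2601 ≈ 967 km.

967 km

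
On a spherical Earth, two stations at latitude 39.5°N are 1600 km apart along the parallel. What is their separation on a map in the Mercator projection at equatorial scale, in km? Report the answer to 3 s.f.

2070 km

The Mercator projection is conformal; its linear scale factor is the same in every direction and equals sec φ = 1/cos φ.
Along the parallel, k = sec 39.5° = 1/0.7716 = 1.296.
Map distance = 1600 × 1.296 ≈ 2070 km.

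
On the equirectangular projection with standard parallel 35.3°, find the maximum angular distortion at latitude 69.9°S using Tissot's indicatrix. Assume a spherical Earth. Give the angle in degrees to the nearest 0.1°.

In the equirectangular projection with standard parallel φ₀ = 35.3° (x = Rλ cos φ₀, y = Rφ), meridians are true-scale (h = 1) and the parallel scale is k = cos φ₀ / cos φ.
At 69.9°: h = 1.000, k = 2.375; principal scales a = 2.375, b = 1.000.
sin(ω/2) = (a − b)/(a + b) = 1.375/3.375 = 0.4074, so ω = 2 arcsin(0.4074) ≈ 48.1°.

48.1°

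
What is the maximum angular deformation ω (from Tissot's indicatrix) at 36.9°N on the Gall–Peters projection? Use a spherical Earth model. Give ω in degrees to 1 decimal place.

14.1°

The Gall–Peters projection is cylindrical equal-area with φ₀ = 45°. Cylindrical equal-area (φ₀ = 45°): h = cos φ / cos 45° along meridians, k = cos 45° / cos φ along parallels; h·k = 1.
At 36.9°: h = 1.131, k = 0.8842; principal scales a = 1.131, b = 0.8842.
sin(ω/2) = (a − b)/(a + b) = 0.2467/2.015 = 0.1224, so ω = 2 arcsin(0.1224) ≈ 14.1°.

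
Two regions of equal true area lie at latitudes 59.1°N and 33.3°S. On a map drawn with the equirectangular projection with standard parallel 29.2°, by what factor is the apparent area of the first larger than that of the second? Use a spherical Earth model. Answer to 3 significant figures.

1.63

With standard parallel φ₀ = 29.2°, the equirectangular projection gives x = Rλ cos φ₀, y = Rφ, so h = 1 and k = cos 29.2° / cos φ.
Areal scale at 59.1°: h·k = 1.000 × 1.700 = 1.700.
Areal scale at 33.3°: h·k = 1.000 × 1.044 = 1.044.
Ratio = 1.700/1.044 ≈ 1.63.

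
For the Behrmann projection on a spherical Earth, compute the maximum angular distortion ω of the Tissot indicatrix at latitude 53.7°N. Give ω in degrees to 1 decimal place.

Behrmann is a cylindrical equal-area projection with standard parallels at ±30°. For cylindrical equal-area with standard parallel φ₀, h = cos φ / cos φ₀ and k = cos φ₀ / cos φ, so h·k = 1.
At 53.7°: h = 0.6836, k = 1.463; principal scales a = 1.463, b = 0.6836.
sin(ω/2) = (a − b)/(a + b) = 0.7793/2.146 = 0.3630, so ω = 2 arcsin(0.3630) ≈ 42.6°.

42.6°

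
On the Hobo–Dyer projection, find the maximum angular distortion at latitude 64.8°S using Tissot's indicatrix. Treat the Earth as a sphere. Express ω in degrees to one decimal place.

Hobo–Dyer is a cylindrical equal-area projection with standard parallels at ±37.5°. Cylindrical equal-area (φ₀ = 37.5°): h = cos φ / cos 37.5° along meridians, k = cos 37.5° / cos φ along parallels; h·k = 1.
At 64.8°: h = 0.5367, k = 1.863; principal scales a = 1.863, b = 0.5367.
sin(ω/2) = (a − b)/(a + b) = 1.327/2.400 = 0.5528, so ω = 2 arcsin(0.5528) ≈ 67.1°.

67.1°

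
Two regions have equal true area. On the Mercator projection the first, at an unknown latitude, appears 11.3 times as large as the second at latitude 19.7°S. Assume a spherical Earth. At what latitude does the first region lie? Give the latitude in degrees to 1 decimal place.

73.7°

On Mercator, (apparent₁)/(apparent₂) = sec²φ₁ / sec²φ₂ when true areas are equal.
cos²φ₂ / cos²φ₁ = 11.3  ⇒  cos φ₁ = cos 19.7° / √11.3 = 0.9415/3.362 = 0.2801.
φ₁ = arccos(0.2801) ≈ 73.7°.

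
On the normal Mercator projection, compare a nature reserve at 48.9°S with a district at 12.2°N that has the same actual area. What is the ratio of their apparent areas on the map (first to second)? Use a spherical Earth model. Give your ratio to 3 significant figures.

On Mercator, area is exaggerated by sec²φ = 1/cos²φ.
At 48.9°: sec²(48.9°) = 1/0.6574² = 2.314.
At 12.2°: sec²(12.2°) = 1/0.9774² = 1.047.
Ratio = 2.314/1.047 = cos²(12.2°)/cos²(48.9°) ≈ 2.21.

2.21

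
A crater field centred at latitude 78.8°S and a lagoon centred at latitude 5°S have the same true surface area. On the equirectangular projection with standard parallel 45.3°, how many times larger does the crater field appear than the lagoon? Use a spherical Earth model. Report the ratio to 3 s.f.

5.13

The equidistant cylindrical projection with φ₀ = 45.3° has h = 1 (meridians true) and k = cos φ₀ / cos φ along parallels.
Areal scale at 78.8°: h·k = 1.000 × 3.621 = 3.621.
Areal scale at 5°: h·k = 1.000 × 0.7061 = 0.7061.
Ratio = 3.621/0.7061 ≈ 5.13.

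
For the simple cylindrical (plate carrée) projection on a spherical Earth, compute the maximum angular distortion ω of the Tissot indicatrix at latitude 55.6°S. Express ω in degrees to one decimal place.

32.3°

In the plate carrée (x = Rλ, y = Rφ), meridians are true-scale (h = 1) and parallels are stretched by k = sec φ.
At 55.6°: h = 1.000, k = 1.770; principal scales a = 1.770, b = 1.000.
sin(ω/2) = (a − b)/(a + b) = 0.7700/2.770 = 0.2780, so ω = 2 arcsin(0.2780) ≈ 32.3°.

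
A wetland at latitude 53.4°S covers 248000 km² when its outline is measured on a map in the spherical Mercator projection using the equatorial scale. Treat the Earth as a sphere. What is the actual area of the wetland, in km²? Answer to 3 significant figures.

For Mercator, h = k = sec φ (a conformal cylindrical projection has a single point scale, 1/cos φ).
Areal scale = k² = sec²φ = 1/cos²(53.4°) = 1/0.5962² = 2.813.
True area = apparent / (areal scale) = 248000 / 2.813 ≈ 88200 km².

88200 km²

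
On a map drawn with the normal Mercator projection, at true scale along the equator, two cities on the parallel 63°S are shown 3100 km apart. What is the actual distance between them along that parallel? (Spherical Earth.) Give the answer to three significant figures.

1410 km

For Mercator, h = k = sec φ (a conformal cylindrical projection has a single point scale, 1/cos φ).
Along the parallel at 63°, map distances are exaggerated by k = sec 63° = 2.203.
True distance = 3100 / 2.203 = 3100 × cos 63° ≈ 1410 km.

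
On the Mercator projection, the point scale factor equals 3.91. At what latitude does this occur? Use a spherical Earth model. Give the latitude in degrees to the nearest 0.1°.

Mercator scale is k = sec φ = 1/cos φ.
1/cos φ = 3.91  ⇒  cos φ = 0.2558  ⇒  φ = arccos(0.2558) ≈ 75.2°.

75.2°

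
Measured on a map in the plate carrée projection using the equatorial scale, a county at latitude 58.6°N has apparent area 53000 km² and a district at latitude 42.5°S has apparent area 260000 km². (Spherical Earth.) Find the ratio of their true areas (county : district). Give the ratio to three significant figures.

0.144

Plate carrée has h = 1 and k = sec φ, giving areal scale sec φ; true area = (apparent area) · cos φ.
True area of county: 53000 × cos(58.6°) = 53000 × 0.5210 = 27610 km².
True area of district: 260000 × cos(42.5°) = 260000 × 0.7373 = 191700 km².
Ratio = 27610 / 191700 ≈ 0.144.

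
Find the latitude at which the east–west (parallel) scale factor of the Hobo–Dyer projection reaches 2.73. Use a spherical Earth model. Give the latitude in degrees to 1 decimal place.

The Hobo–Dyer projection is cylindrical equal-area with φ₀ = 37.5°. Cylindrical equal-area (φ₀ = 37.5°): h = cos φ / cos 37.5° along meridians, k = cos 37.5° / cos φ along parallels; h·k = 1.
k = cos φ₀ / cos φ = 2.73  ⇒  cos φ = cos 37.5° / 2.73 = 0.2906.
φ = arccos(0.2906) ≈ 73.1°.

73.1°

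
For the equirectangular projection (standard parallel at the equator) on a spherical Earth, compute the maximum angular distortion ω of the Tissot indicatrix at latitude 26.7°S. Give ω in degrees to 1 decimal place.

For the equirectangular projection with φ₀ = 0 (plate carrée), h = 1 along meridians and k = sec φ along parallels.
At 26.7°: h = 1.000, k = 1.119; principal scales a = 1.119, b = 1.000.
sin(ω/2) = (a − b)/(a + b) = 0.1194/2.119 = 0.05632, so ω = 2 arcsin(0.05632) ≈ 6.5°.

6.5°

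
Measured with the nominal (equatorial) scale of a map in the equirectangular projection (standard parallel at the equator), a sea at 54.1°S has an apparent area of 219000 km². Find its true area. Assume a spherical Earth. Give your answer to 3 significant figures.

128000 km²

Plate carrée maps x = Rλ, y = Rφ. The meridian scale is h = 1 and the parallel scale is k = 1/cos φ = sec φ.
Areal scale = h·k = 1 × sec φ; at 54.1°, h = 1.000, k = 1.705, so h·k = 1.705.
True area = apparent / (areal scale) = 219000 / 1.705 ≈ 128000 km².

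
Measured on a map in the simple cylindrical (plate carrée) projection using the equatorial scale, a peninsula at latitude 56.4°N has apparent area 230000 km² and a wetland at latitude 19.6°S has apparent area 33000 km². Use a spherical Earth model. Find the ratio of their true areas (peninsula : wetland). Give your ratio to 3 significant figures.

Plate carrée has h = 1 and k = sec φ, giving areal scale sec φ; true area = (apparent area) · cos φ.
True area of peninsula: 230000 × cos(56.4°) = 230000 × 0.5534 = 127300 km².
True area of wetland: 33000 × cos(19.6°) = 33000 × 0.9421 = 31090 km².
Ratio = 127300 / 31090 ≈ 4.09.

4.09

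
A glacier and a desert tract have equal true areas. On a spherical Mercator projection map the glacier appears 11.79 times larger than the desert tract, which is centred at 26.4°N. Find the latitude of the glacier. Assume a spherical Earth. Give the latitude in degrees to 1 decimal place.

74.9°

On Mercator, (apparent₁)/(apparent₂) = sec²φ₁ / sec²φ₂ when true areas are equal.
cos²φ₂ / cos²φ₁ = 11.79  ⇒  cos φ₁ = cos 26.4° / √11.79 = 0.8957/3.434 = 0.2609.
φ₁ = arccos(0.2609) ≈ 74.9°.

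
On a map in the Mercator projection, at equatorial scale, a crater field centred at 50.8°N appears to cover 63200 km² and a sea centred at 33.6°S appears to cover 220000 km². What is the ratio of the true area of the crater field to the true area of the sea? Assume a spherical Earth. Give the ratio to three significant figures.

0.165

Mercator's areal exaggeration is sec²φ; hence true area = (apparent area) · cos²φ.
True area of crater field: 63200 × cos²(50.8°) = 63200 × 0.3995 = 25250 km².
True area of sea: 220000 × cos²(33.6°) = 220000 × 0.6938 = 152600 km².
Ratio = 25250 / 152600 ≈ 0.165.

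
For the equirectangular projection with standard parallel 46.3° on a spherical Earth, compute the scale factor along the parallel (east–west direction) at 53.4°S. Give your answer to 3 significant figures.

1.16

In the equirectangular projection with standard parallel φ₀ = 46.3° (x = Rλ cos φ₀, y = Rφ), meridians are true-scale (h = 1) and the parallel scale is k = cos φ₀ / cos φ.
k = cos 46.3° / cos 53.4° = 0.6909/0.5962 = 1.159.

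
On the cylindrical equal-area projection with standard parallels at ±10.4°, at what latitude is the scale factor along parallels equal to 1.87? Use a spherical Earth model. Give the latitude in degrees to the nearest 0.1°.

58.3°

A cylindrical equal-area projection with standard parallel φ₀ has meridian scale h = cos φ / cos φ₀ and parallel scale k = cos φ₀ / cos φ (so areas are preserved, h·k = 1).
k = cos φ₀ / cos φ = 1.87  ⇒  cos φ = cos 10.4° / 1.87 = 0.5260.
φ = arccos(0.5260) ≈ 58.3°.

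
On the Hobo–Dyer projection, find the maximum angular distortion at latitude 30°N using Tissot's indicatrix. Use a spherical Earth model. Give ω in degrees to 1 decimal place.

10.0°

Hobo–Dyer is a cylindrical equal-area projection with standard parallels at ±37.5°. For cylindrical equal-area with standard parallel φ₀, h = cos φ / cos φ₀ and k = cos φ₀ / cos φ, so h·k = 1.
At 30°: h = 1.092, k = 0.9161; principal scales a = 1.092, b = 0.9161.
sin(ω/2) = (a − b)/(a + b) = 0.1755/2.008 = 0.08742, so ω = 2 arcsin(0.08742) ≈ 10.0°.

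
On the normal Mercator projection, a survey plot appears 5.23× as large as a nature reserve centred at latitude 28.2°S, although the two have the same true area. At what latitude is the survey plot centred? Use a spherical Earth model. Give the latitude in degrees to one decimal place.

On Mercator, (apparent₁)/(apparent₂) = sec²φ₁ / sec²φ₂ when true areas are equal.
cos²φ₂ / cos²φ₁ = 5.23  ⇒  cos φ₁ = cos 28.2° / √5.23 = 0.8813/2.287 = 0.3854.
φ₁ = arccos(0.3854) ≈ 67.3°.

67.3°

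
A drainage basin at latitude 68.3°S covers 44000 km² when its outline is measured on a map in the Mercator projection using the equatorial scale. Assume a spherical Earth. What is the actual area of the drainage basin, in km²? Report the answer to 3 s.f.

For Mercator, h = k = sec φ (a conformal cylindrical projection has a single point scale, 1/cos φ).
Areal scale = k² = sec²φ = 1/cos²(68.3°) = 1/0.3697² = 7.315.
True area = apparent / (areal scale) = 44000 / 7.315 ≈ 6020 km².

6020 km²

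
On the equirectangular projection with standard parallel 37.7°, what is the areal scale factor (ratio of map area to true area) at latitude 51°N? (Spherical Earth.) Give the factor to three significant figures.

With standard parallel φ₀ = 37.7°, the equirectangular projection gives x = Rλ cos φ₀, y = Rφ, so h = 1 and k = cos 37.7° / cos φ.
Areal scale = h·k = 1 × cos φ₀ / cos φ; at 51°, h = 1.000, k = 1.257, so h·k = 1.257.

1.26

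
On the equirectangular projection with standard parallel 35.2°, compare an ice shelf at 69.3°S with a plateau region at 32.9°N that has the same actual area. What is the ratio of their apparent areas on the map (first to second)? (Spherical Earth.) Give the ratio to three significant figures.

2.38

In the equirectangular projection with standard parallel φ₀ = 35.2° (x = Rλ cos φ₀, y = Rφ), meridians are true-scale (h = 1) and the parallel scale is k = cos φ₀ / cos φ.
Areal scale at 69.3°: h·k = 1.000 × 2.312 = 2.312.
Areal scale at 32.9°: h·k = 1.000 × 0.9732 = 0.9732.
Ratio = 2.312/0.9732 ≈ 2.38.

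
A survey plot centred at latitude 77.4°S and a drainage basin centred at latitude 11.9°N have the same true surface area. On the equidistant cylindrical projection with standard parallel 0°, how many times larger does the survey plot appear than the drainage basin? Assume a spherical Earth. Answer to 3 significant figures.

For the equirectangular projection with φ₀ = 0 (plate carrée), h = 1 along meridians and k = sec φ along parallels.
Areal scale at 77.4°: h·k = 1.000 × 4.584 = 4.584.
Areal scale at 11.9°: h·k = 1.000 × 1.022 = 1.022.
Ratio = 4.584/1.022 ≈ 4.49.

4.49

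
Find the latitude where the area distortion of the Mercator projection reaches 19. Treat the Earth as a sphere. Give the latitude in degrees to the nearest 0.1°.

76.7°

Mercator areal scale is sec²φ.
sec²φ = 19  ⇒  cos²φ = 0.05263  ⇒  cos φ = 0.2294.
φ = arccos(0.2294) ≈ 76.7°.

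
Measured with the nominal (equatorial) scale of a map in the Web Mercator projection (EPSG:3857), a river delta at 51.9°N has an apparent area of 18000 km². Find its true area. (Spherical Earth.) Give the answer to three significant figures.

For Mercator, h = k = sec φ (a conformal cylindrical projection has a single point scale, 1/cos φ).
Areal scale = k² = sec²φ = 1/cos²(51.9°) = 1/0.6170² = 2.627.
True area = apparent / (areal scale) = 18000 / 2.627 ≈ 6850 km².

6850 km²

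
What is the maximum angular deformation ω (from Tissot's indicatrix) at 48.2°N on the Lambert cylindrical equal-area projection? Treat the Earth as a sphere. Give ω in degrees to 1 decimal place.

The Lambert cylindrical equal-area projection is the cylindrical equal-area projection with its standard parallel at the equator (φ₀ = 0). Cylindrical equal-area (φ₀ = 0°): h = cos φ / cos 0° along meridians, k = cos 0° / cos φ along parallels; h·k = 1.
At 48.2°: h = 0.6665, k = 1.500; principal scales a = 1.500, b = 0.6665.
sin(ω/2) = (a − b)/(a + b) = 0.8338/2.167 = 0.3848, so ω = 2 arcsin(0.3848) ≈ 45.3°.

45.3°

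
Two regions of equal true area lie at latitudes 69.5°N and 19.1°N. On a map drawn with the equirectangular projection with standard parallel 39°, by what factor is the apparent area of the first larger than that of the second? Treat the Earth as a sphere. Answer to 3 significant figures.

2.70

The equidistant cylindrical projection with φ₀ = 39° has h = 1 (meridians true) and k = cos φ₀ / cos φ along parallels.
Areal scale at 69.5°: h·k = 1.000 × 2.219 = 2.219.
Areal scale at 19.1°: h·k = 1.000 × 0.8224 = 0.8224.
Ratio = 2.219/0.8224 ≈ 2.70.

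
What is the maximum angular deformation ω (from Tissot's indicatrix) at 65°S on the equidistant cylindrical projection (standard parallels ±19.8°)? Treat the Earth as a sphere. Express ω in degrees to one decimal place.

With standard parallel φ₀ = 19.8°, the equirectangular projection gives x = Rλ cos φ₀, y = Rφ, so h = 1 and k = cos 19.8° / cos φ.
At 65°: h = 1.000, k = 2.226; principal scales a = 2.226, b = 1.000.
sin(ω/2) = (a − b)/(a + b) = 1.226/3.226 = 0.3801, so ω = 2 arcsin(0.3801) ≈ 44.7°.

44.7°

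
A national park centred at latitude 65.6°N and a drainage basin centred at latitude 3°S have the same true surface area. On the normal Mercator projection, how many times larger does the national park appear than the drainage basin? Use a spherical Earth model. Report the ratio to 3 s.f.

5.84

Mercator is conformal with k = sec φ, so areal scale = k² = sec²φ.
At 65.6°: sec²(65.6°) = 1/0.4131² = 5.860.
At 3°: sec²(3°) = 1/0.9986² = 1.003.
Ratio = 5.860/1.003 = cos²(3°)/cos²(65.6°) ≈ 5.84.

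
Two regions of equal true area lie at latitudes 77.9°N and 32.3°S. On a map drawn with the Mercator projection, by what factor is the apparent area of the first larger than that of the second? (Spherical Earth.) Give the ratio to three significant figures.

16.3

Mercator is conformal with k = sec φ, so areal scale = k² = sec²φ.
At 77.9°: sec²(77.9°) = 1/0.2096² = 22.76.
At 32.3°: sec²(32.3°) = 1/0.8453² = 1.400.
Ratio = 22.76/1.400 = cos²(32.3°)/cos²(77.9°) ≈ 16.3.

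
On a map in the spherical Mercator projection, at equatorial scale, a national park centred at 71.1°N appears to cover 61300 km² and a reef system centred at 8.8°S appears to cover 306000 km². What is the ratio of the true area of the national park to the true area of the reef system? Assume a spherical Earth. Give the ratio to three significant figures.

Mercator's areal exaggeration is sec²φ; hence true area = (apparent area) · cos²φ.
True area of national park: 61300 × cos²(71.1°) = 61300 × 0.1049 = 6432 km².
True area of reef system: 306000 × cos²(8.8°) = 306000 × 0.9766 = 298800 km².
Ratio = 6432 / 298800 ≈ 0.0215.

0.0215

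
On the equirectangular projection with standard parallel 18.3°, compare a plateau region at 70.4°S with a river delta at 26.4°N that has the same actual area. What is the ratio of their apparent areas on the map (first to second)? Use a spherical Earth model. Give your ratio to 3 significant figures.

2.67

In the equirectangular projection with standard parallel φ₀ = 18.3° (x = Rλ cos φ₀, y = Rφ), meridians are true-scale (h = 1) and the parallel scale is k = cos φ₀ / cos φ.
Areal scale at 70.4°: h·k = 1.000 × 2.830 = 2.830.
Areal scale at 26.4°: h·k = 1.000 × 1.060 = 1.060.
Ratio = 2.830/1.060 ≈ 2.67.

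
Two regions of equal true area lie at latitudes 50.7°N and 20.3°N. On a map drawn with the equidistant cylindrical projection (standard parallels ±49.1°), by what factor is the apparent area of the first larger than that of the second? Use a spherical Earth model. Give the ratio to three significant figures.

1.48

In the equirectangular projection with standard parallel φ₀ = 49.1° (x = Rλ cos φ₀, y = Rφ), meridians are true-scale (h = 1) and the parallel scale is k = cos φ₀ / cos φ.
Areal scale at 50.7°: h·k = 1.000 × 1.034 = 1.034.
Areal scale at 20.3°: h·k = 1.000 × 0.6981 = 0.6981.
Ratio = 1.034/0.6981 ≈ 1.48.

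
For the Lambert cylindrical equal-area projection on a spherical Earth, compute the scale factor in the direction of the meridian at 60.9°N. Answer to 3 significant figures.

The Lambert cylindrical equal-area projection is the cylindrical equal-area projection with its standard parallel at the equator (φ₀ = 0). For cylindrical equal-area with standard parallel φ₀, h = cos φ / cos φ₀ and k = cos φ₀ / cos φ, so h·k = 1.
h = cos 60.9° / cos 0° = 0.4863/1.000 = 0.4863.

0.486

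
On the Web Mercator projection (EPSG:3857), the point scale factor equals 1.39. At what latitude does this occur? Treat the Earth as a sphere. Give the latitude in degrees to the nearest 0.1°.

Mercator scale is k = sec φ = 1/cos φ.
1/cos φ = 1.39  ⇒  cos φ = 0.7194  ⇒  φ = arccos(0.7194) ≈ 44.0°.

44.0°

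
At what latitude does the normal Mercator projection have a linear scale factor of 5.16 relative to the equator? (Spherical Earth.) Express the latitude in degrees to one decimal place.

78.8°

Mercator scale is k = sec φ = 1/cos φ.
1/cos φ = 5.16  ⇒  cos φ = 0.1938  ⇒  φ = arccos(0.1938) ≈ 78.8°.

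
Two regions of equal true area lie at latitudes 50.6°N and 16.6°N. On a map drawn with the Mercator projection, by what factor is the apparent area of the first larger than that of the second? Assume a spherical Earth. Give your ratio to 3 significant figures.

On Mercator, area is exaggerated by sec²φ = 1/cos²φ.
At 50.6°: sec²(50.6°) = 1/0.6347² = 2.482.
At 16.6°: sec²(16.6°) = 1/0.9583² = 1.089.
Ratio = 2.482/1.089 = cos²(16.6°)/cos²(50.6°) ≈ 2.28.

2.28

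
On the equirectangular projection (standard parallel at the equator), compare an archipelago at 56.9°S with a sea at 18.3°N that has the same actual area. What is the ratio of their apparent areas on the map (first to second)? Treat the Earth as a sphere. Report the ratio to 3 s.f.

In the plate carrée (x = Rλ, y = Rφ), meridians are true-scale (h = 1) and parallels are stretched by k = sec φ.
Areal scale at 56.9°: h·k = 1.000 × 1.831 = 1.831.
Areal scale at 18.3°: h·k = 1.000 × 1.053 = 1.053.
Ratio = 1.831/1.053 ≈ 1.74.

1.74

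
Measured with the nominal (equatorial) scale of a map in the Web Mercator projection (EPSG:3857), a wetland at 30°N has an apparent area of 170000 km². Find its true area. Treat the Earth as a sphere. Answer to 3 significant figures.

Mercator is conformal, so the point scale is isotropic: h = k = sec φ = 1/cos φ.
Areal scale = k² = sec²φ = 1/cos²(30°) = 1/0.8660² = 1.333.
True area = apparent / (areal scale) = 170000 / 1.333 ≈ 128000 km².

128000 km²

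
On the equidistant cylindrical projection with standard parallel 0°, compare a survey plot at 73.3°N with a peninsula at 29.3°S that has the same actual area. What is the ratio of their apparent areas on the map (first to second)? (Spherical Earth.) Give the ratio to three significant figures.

3.03

For the equirectangular projection with φ₀ = 0 (plate carrée), h = 1 along meridians and k = sec φ along parallels.
Areal scale at 73.3°: h·k = 1.000 × 3.480 = 3.480.
Areal scale at 29.3°: h·k = 1.000 × 1.147 = 1.147.
Ratio = 3.480/1.147 ≈ 3.03.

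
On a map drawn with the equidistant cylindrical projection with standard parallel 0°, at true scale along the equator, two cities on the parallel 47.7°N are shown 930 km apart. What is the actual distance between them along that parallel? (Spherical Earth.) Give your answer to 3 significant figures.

626 km

In the plate carrée (x = Rλ, y = Rφ), meridians are true-scale (h = 1) and parallels are stretched by k = sec φ.
Along the parallel at 47.7°, map distances are exaggerated by k = sec 47.7° = 1.486.
True distance = 930 / 1.486 = 930 × cos 47.7° ≈ 626 km.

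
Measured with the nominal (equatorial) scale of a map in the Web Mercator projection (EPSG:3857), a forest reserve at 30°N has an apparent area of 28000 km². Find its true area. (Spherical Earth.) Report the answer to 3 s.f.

For Mercator, h = k = sec φ (a conformal cylindrical projection has a single point scale, 1/cos φ).
Areal scale = k² = sec²φ = 1/cos²(30°) = 1/0.8660² = 1.333.
True area = apparent / (areal scale) = 28000 / 1.333 ≈ 21000 km².

21000 km²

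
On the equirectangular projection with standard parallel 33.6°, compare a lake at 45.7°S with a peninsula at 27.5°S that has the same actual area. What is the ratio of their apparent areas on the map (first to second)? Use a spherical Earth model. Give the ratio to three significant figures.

1.27

With standard parallel φ₀ = 33.6°, the equirectangular projection gives x = Rλ cos φ₀, y = Rφ, so h = 1 and k = cos 33.6° / cos φ.
Areal scale at 45.7°: h·k = 1.000 × 1.193 = 1.193.
Areal scale at 27.5°: h·k = 1.000 × 0.9390 = 0.9390.
Ratio = 1.193/0.9390 ≈ 1.27.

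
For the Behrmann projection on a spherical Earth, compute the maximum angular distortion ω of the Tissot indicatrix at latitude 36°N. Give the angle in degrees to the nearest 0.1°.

Behrmann is a cylindrical equal-area projection with standard parallels at ±30°. A cylindrical equal-area projection with standard parallel φ₀ has meridian scale h = cos φ / cos φ₀ and parallel scale k = cos φ₀ / cos φ (so areas are preserved, h·k = 1).
At 36°: h = 0.9342, k = 1.070; principal scales a = 1.070, b = 0.9342.
sin(ω/2) = (a − b)/(a + b) = 0.1363/2.005 = 0.06799, so ω = 2 arcsin(0.06799) ≈ 7.8°.

7.8°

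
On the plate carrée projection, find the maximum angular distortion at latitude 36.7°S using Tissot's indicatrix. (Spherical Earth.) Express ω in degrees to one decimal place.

12.6°

For the equirectangular projection with φ₀ = 0 (plate carrée), h = 1 along meridians and k = sec φ along parallels.
At 36.7°: h = 1.000, k = 1.247; principal scales a = 1.247, b = 1.000.
sin(ω/2) = (a − b)/(a + b) = 0.2472/2.247 = 0.1100, so ω = 2 arcsin(0.1100) ≈ 12.6°.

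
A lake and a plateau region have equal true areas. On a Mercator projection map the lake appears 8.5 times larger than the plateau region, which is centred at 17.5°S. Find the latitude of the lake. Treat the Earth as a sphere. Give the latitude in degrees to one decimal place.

Mercator areal scale is sec²φ, so apparent-area ratio = sec²φ₁ / sec²φ₂ = cos²φ₂ / cos²φ₁.
cos²φ₂ / cos²φ₁ = 8.5  ⇒  cos φ₁ = cos 17.5° / √8.5 = 0.9537/2.915 = 0.3271.
φ₁ = arccos(0.3271) ≈ 70.9°.

70.9°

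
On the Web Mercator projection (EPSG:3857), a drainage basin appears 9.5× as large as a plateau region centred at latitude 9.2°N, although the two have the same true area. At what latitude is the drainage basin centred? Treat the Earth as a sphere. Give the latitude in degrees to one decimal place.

Mercator areal scale is sec²φ, so apparent-area ratio = sec²φ₁ / sec²φ₂ = cos²φ₂ / cos²φ₁.
cos²φ₂ / cos²φ₁ = 9.5  ⇒  cos φ₁ = cos 9.2° / √9.5 = 0.9871/3.082 = 0.3203.
φ₁ = arccos(0.3203) ≈ 71.3°.

71.3°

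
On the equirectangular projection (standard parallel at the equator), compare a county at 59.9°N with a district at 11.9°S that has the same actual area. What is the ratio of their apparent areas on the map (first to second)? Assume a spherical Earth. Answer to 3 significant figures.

In the plate carrée (x = Rλ, y = Rφ), meridians are true-scale (h = 1) and parallels are stretched by k = sec φ.
Areal scale at 59.9°: h·k = 1.000 × 1.994 = 1.994.
Areal scale at 11.9°: h·k = 1.000 × 1.022 = 1.022.
Ratio = 1.994/1.022 ≈ 1.95.

1.95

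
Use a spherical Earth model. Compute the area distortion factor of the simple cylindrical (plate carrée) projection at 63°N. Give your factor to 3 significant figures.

For the equirectangular projection with φ₀ = 0 (plate carrée), h = 1 along meridians and k = sec φ along parallels.
Areal scale = h·k = 1 × sec φ; at 63°, h = 1.000, k = 2.203, so h·k = 2.203.

2.20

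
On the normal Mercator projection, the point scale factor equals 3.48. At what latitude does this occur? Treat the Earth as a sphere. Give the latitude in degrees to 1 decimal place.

Mercator scale is k = sec φ = 1/cos φ.
1/cos φ = 3.48  ⇒  cos φ = 0.2874  ⇒  φ = arccos(0.2874) ≈ 73.3°.

73.3°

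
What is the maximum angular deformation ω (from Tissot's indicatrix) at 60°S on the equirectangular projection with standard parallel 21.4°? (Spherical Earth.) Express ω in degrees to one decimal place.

35.1°

In the equirectangular projection with standard parallel φ₀ = 21.4° (x = Rλ cos φ₀, y = Rφ), meridians are true-scale (h = 1) and the parallel scale is k = cos φ₀ / cos φ.
At 60°: h = 1.000, k = 1.862; principal scales a = 1.862, b = 1.000.
sin(ω/2) = (a − b)/(a + b) = 0.8621/2.862 = 0.3012, so ω = 2 arcsin(0.3012) ≈ 35.1°.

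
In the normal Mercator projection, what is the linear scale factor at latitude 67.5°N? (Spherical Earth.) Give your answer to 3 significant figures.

For Mercator, h = k = sec φ (a conformal cylindrical projection has a single point scale, 1/cos φ).
k = 1/cos 67.5° = 1/0.3827 = 2.613.

2.61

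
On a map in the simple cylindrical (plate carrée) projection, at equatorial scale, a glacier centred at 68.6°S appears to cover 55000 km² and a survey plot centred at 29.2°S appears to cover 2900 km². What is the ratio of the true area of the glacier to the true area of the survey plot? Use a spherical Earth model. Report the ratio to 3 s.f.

7.93

Plate carrée has h = 1 and k = sec φ, giving areal scale sec φ; true area = (apparent area) · cos φ.
True area of glacier: 55000 × cos(68.6°) = 55000 × 0.3649 = 20070 km².
True area of survey plot: 2900 × cos(29.2°) = 2900 × 0.8729 = 2531 km².
Ratio = 20070 / 2531 ≈ 7.93.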